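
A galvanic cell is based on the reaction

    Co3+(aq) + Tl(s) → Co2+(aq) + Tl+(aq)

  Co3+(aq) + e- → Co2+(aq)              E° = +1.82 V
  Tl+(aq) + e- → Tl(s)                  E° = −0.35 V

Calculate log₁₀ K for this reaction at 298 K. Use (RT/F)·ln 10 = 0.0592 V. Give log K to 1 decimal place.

log K = 36.7

The Co³⁺/Co²⁺ couple is reduced (cathode); E°cell = +1.82 − (−0.35) = +2.17 V with n = 1.
At equilibrium E = 0, so log K = nE°cell / 0.0592 = (1)(+2.17) / 0.0592 = 36.7.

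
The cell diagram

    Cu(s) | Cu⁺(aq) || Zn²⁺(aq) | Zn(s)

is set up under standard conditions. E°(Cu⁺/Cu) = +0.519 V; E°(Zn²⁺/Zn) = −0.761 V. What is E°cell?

By convention the left-hand electrode in cell notation is the anode (oxidation) and the right-hand electrode is the cathode (reduction).
E°cell = E°(right) − E°(left) = −0.761 − (+0.519) = −1.280 V.
The negative sign shows that, as written, the cell would require an external voltage to drive the reaction.

−1.280 V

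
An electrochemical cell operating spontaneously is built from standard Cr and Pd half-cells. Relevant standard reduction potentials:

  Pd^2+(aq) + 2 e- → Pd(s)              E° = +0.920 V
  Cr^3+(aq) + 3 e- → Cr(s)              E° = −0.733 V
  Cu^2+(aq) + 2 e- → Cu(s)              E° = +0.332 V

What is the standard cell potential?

+1.653 V

The Pd²⁺/Pd couple has the higher E°, so Pd ion is reduced (cathode) and Cr is oxidized (anode).
E°cell = E°(cathode) − E°(anode) = +0.920 − (−0.733) = +1.653 V.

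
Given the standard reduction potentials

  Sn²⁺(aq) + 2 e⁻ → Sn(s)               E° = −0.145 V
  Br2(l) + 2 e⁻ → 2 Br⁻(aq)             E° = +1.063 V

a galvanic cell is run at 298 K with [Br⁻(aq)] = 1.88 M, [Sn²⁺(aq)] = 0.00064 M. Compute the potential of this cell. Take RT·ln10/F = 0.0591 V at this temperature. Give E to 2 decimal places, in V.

+1.29 V

Br₂/Br⁻ is reduced (cathode, E° = +1.063 V) and Sn²⁺/Sn is oxidized (anode).
E°cell = E°cat − E°an = +1.063 − (−0.145) = +1.208 V; n = 2.
Balancing gives Br2(l) + Sn(s) → 2 Br⁻(aq) + Sn²⁺(aq); hence Q = [Br⁻(aq)]^2·[Sn²⁺(aq)] = 0.00226 (log Q = −2.646).
By the Nernst equation, E = +1.208 − (0.0591/2)·(−2.646) = +1.29 V.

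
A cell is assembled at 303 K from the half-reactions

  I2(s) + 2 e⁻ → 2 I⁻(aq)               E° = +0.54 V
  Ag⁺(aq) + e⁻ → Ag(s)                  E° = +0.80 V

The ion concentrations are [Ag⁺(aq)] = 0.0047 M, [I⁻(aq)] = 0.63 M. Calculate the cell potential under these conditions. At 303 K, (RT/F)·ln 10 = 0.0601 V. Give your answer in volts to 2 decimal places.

Since E°(Ag⁺/Ag) > E°(I₂/I⁻), Ag⁺/Ag serves as the cathode.
The standard potential is +0.80 − (+0.54) = +0.26 V and the balanced reaction transfers n = 2 electrons.
For the overall reaction 2 Ag⁺(aq) + 2 I⁻(aq) → 2 Ag(s) + I2(s), Q = 1 / ([Ag⁺(aq)]^2·[I⁻(aq)]^2) = 1.14×10^5, giving log Q = 5.057.
By the Nernst equation, E = +0.26 − (0.0601/2)·(5.057) = +0.11 V.

+0.11 V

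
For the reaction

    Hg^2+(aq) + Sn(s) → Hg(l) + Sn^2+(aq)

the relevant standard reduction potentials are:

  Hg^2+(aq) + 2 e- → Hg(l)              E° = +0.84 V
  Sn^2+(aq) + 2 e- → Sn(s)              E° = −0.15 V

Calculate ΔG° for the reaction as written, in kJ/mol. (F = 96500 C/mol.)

In the reaction as written Hg^2+(aq) is reduced, so the Hg²⁺/Hg couple is the cathode and Sn²⁺/Sn is the anode.
E°cell = +0.84 − (−0.15) = +0.99 V; balancing electrons gives n = 2.
ΔG° = −nFE°cell = −(2)(96500)(+0.99) J/mol = −191 kJ/mol.

−191 kJ/mol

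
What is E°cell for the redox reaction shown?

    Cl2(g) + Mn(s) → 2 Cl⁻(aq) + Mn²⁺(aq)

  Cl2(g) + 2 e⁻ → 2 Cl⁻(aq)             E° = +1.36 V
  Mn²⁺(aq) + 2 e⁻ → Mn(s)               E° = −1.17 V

+2.53 V

Cl2(g) gains electrons, so the Cl₂/Cl⁻ couple is the cathode; the Mn²⁺/Mn couple is the anode.
E°cell = E°(cathode) − E°(anode) = +1.36 − (−1.17) = +2.53 V.
The positive value indicates the reaction is spontaneous as written.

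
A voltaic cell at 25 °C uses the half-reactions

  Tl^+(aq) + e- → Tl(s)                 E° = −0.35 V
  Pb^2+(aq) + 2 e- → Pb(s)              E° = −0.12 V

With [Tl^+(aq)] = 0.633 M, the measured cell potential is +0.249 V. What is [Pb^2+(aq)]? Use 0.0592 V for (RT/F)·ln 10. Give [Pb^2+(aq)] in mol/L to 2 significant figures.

1.8 M

The Pb²⁺/Pb couple has the larger reduction potential, so it is the cathode: E°cell = −0.12 − (−0.35) = +0.23 V and n = 2.
Since E = E° − (0.0592/n)·log Q, log Q = n(E° − E)/0.0592 = −0.642.
The balanced reaction is Pb^2+(aq) + 2 Tl(s) → Pb(s) + 2 Tl^+(aq), so Q = [Tl^+(aq)]^2 / [Pb^2+(aq)].
Isolating [Pb^2+(aq)] in Q = 10^{−0.642} yields log [Pb^2+(aq)] = 0.245, i.e. 1.8 M.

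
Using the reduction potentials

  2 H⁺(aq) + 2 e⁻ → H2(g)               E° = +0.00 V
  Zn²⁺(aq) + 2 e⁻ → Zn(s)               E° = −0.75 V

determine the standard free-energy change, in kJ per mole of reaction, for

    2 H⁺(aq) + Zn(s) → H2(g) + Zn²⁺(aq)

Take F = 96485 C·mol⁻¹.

−145 kJ/mol

In the reaction as written H⁺(aq) is reduced, so the 2H⁺/H₂ couple is the cathode and Zn²⁺/Zn is the anode.
E°cell = +0.00 − (−0.75) = +0.75 V; balancing electrons gives n = 2.
ΔG° = −nFE°cell = −(2)(96485)(+0.75) J/mol = −145 kJ/mol.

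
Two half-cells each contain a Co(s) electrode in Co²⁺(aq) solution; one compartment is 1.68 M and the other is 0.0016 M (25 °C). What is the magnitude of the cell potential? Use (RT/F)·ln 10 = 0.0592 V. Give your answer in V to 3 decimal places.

For a concentration cell E°cell = 0, since both electrodes use the same couple.
The compartment with the higher Co²⁺(aq) concentration (1.68 M) acts as the cathode; ions are reduced there and produced at the dilute (0.0016 M) anode.
With n = 2, Ecell = −(0.0592/2)·log([dilute]/[conc]) = −(0.0592/2)·log(0.0016/1.68) = +0.089 V.

0.089 V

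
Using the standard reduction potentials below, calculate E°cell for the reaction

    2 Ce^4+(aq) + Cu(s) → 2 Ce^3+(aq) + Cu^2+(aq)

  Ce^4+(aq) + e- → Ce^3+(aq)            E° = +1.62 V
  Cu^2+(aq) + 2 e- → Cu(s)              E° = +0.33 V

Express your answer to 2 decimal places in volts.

+1.29 V

In the reaction as written, Ce^4+(aq) is reduced (cathode) and Cu^2+(aq) is produced by oxidation at the anode.
E°cell = E°(cathode) − E°(anode) = +1.62 − (+0.33) = +1.29 V.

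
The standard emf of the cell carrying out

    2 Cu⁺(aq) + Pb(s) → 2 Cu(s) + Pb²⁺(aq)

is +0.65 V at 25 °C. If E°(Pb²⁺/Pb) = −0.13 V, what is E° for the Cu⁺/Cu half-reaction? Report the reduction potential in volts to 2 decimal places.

+0.52 V

In the reaction as written the Cu⁺/Cu couple is reduced (cathode) and Pb²⁺/Pb is oxidized (anode), so E°cell = E°(Cu⁺/Cu) − E°(Pb²⁺/Pb).
E°(Cu⁺/Cu) = E°cell + E°(anode) = +0.65 + (−0.13) = +0.52 V.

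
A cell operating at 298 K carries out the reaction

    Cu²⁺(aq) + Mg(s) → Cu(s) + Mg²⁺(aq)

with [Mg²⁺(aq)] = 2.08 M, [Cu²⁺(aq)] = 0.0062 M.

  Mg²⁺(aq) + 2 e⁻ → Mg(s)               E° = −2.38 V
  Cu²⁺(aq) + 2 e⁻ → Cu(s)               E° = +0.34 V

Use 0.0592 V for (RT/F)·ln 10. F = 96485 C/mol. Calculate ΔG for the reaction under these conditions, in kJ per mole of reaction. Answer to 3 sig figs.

E°cell = +0.34 − (−2.38) = +2.72 V; the balanced reaction transfers n = 2 electrons.
Q = [Mg²⁺(aq)] / [Cu²⁺(aq)] = 335, so log Q = 2.526 and E = +2.72 − (0.0592/2)(2.526) = +2.6452 V.
Then ΔG = −nFE = −2 × 96485 × +2.6452 J/mol = −510 kJ/mol.

−510 kJ/mol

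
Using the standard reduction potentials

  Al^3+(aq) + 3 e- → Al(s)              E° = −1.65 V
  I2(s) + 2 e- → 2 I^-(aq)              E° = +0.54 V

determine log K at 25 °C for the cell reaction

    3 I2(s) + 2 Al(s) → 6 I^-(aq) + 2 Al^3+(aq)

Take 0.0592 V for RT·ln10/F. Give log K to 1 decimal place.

The I₂/I⁻ couple is reduced (cathode); E°cell = +0.54 − (−1.65) = +2.19 V with n = 6.
At equilibrium E = 0, so log K = nE°cell / 0.0592 = (6)(+2.19) / 0.0592 = 222.0.

log K = 222.0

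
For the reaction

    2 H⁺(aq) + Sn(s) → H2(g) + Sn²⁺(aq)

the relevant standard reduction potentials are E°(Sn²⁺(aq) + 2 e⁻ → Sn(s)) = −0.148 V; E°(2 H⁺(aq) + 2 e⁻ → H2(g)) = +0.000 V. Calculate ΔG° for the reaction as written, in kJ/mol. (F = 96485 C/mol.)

In the reaction as written H⁺(aq) is reduced, so the 2H⁺/H₂ couple is the cathode and Sn²⁺/Sn is the anode.
E°cell = +0.000 − (−0.148) = +0.148 V; balancing electrons gives n = 2.
ΔG° = −nFE°cell = −(2)(96485)(+0.148) J/mol = −28.6 kJ/mol.

−28.6 kJ/mol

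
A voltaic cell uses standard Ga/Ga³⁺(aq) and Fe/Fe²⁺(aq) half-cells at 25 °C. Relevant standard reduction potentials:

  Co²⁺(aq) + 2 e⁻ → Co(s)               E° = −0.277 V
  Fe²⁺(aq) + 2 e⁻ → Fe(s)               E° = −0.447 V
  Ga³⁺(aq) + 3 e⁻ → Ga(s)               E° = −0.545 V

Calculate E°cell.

The Fe²⁺/Fe couple has the higher E°, so Fe ion is reduced (cathode) and Ga is oxidized (anode).
E°cell = E°(cathode) − E°(anode) = −0.447 − (−0.545) = +0.098 V.

+0.098 V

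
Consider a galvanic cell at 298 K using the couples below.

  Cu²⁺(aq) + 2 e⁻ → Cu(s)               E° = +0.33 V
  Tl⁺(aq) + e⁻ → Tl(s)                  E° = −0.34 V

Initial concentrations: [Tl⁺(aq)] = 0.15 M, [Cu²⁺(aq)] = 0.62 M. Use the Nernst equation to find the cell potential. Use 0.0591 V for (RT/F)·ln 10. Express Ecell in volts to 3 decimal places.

+0.713 V

The Cu²⁺/Cu couple has the more positive E°, so it is the cathode; Tl⁺/Tl is the anode.
E°cell = +0.33 − (−0.34) = +0.67 V, with n = 2 electrons transferred.
The balanced reaction is Cu²⁺(aq) + 2 Tl(s) → Cu(s) + 2 Tl⁺(aq), so Q = [Tl⁺(aq)]^2 / [Cu²⁺(aq)] = 0.0363 and log Q = −1.440.
Applying E = E° − (RT ln10/nF)·log Q gives +0.67 − (0.0591/2)(−1.440) = +0.713 V.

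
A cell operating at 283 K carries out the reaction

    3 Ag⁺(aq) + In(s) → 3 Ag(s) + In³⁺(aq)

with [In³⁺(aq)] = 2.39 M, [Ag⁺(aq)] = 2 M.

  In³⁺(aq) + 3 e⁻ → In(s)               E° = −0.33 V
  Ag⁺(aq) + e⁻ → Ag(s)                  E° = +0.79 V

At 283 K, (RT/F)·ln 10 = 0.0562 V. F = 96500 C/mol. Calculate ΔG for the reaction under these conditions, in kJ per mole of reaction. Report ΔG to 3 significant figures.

With Ag⁺/Ag reduced at the cathode, E°cell = +0.79 − (−0.33) = +1.12 V and n = 3.
The reaction quotient is [In³⁺(aq)] / [Ag⁺(aq)]^3 = 0.299; by Nernst, E = +1.12 − (0.0562/3)(−0.525) = +1.1298 V.
Then ΔG = −nFE = −3 × 96500 × +1.1298 J/mol = −327 kJ/mol.

−327 kJ/mol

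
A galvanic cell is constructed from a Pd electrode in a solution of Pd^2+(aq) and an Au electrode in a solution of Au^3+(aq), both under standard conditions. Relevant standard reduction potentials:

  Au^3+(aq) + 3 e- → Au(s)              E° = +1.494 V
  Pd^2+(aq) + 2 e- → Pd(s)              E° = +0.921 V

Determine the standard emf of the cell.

+0.573 V

Of the two couples in this cell, the one with the more positive reduction potential is reduced at the cathode: here that is Au³⁺/Au (+1.494 V); Pd²⁺/Pd (+0.921 V) is the anode.
E°cell = E°(cathode) − E°(anode) = +1.494 − (+0.921) = +0.573 V.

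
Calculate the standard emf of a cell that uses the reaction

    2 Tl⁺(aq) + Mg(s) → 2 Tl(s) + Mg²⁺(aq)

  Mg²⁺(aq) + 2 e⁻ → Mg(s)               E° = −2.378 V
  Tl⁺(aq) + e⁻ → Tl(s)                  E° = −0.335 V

+2.043 V

Tl⁺(aq) gains electrons, so the Tl⁺/Tl couple is the cathode; the Mg²⁺/Mg couple is the anode.
E°cell = E°(cathode) − E°(anode) = −0.335 − (−2.378) = +2.043 V.
The positive value indicates the reaction is spontaneous as written.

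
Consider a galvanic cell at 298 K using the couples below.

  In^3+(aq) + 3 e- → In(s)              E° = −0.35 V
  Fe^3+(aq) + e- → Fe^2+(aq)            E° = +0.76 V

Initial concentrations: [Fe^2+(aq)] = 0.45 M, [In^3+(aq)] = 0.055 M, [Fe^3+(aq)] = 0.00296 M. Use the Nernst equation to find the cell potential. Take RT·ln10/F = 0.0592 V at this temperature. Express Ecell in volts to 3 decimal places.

+1.006 V

The Fe³⁺/Fe²⁺ couple has the more positive E°, so it is the cathode; In³⁺/In is the anode.
The standard potential is +0.76 − (−0.35) = +1.11 V and the balanced reaction transfers n = 3 electrons.
Balancing gives 3 Fe^3+(aq) + In(s) → 3 Fe^2+(aq) + In^3+(aq); hence Q = ([Fe^2+(aq)]^3·[In^3+(aq)]) / [Fe^3+(aq)]^3 = 1.93×10^5 (log Q = 5.286).
Applying E = E° − (RT ln10/nF)·log Q gives +1.11 − (0.0592/3)(5.286) = +1.006 V.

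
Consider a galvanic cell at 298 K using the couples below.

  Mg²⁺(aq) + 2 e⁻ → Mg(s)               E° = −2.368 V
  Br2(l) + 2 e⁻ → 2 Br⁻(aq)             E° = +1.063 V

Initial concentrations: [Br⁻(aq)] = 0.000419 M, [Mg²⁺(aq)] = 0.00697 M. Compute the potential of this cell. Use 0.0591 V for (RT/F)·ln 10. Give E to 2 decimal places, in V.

Since E°(Br₂/Br⁻) > E°(Mg²⁺/Mg), Br₂/Br⁻ serves as the cathode.
E°cell = E°cat − E°an = +1.063 − (−2.368) = +3.431 V; n = 2.
The balanced reaction is Br2(l) + Mg(s) → 2 Br⁻(aq) + Mg²⁺(aq), so Q = [Br⁻(aq)]^2·[Mg²⁺(aq)] = 1.22×10^−9 and log Q = −8.912.
Applying E = E° − (RT ln10/nF)·log Q gives +3.431 − (0.0591/2)(−8.912) = +3.69 V.

+3.69 V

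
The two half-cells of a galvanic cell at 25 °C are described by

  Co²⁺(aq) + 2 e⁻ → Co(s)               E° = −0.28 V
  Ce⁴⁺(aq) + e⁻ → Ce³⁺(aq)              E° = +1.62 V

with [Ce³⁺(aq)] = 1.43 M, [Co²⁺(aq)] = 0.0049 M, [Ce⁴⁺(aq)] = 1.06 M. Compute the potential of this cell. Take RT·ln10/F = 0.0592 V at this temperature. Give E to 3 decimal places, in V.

The Ce⁴⁺/Ce³⁺ couple has the more positive E°, so it is the cathode; Co²⁺/Co is the anode.
E°cell = E°cat − E°an = +1.62 − (−0.28) = +1.90 V; n = 2.
For the overall reaction 2 Ce⁴⁺(aq) + Co(s) → 2 Ce³⁺(aq) + Co²⁺(aq), Q = ([Ce³⁺(aq)]^2·[Co²⁺(aq)]) / [Ce⁴⁺(aq)]^2 = 0.00892, giving log Q = −2.050.
E = E° − (0.0592/n)·log Q = +1.90 − (0.0592/2)(−2.050) = +1.961 V.

+1.961 V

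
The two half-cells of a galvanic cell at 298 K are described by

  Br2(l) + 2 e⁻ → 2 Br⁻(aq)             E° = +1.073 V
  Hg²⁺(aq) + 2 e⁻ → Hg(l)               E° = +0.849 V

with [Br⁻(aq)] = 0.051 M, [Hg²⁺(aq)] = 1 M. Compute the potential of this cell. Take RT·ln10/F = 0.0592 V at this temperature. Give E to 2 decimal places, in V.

The Br₂/Br⁻ couple has the more positive E°, so it is the cathode; Hg²⁺/Hg is the anode.
E°cell = +1.073 − (+0.849) = +0.224 V, with n = 2 electrons transferred.
The balanced reaction is Br2(l) + Hg(l) → 2 Br⁻(aq) + Hg²⁺(aq), so Q = [Br⁻(aq)]^2·[Hg²⁺(aq)] = 0.0026 and log Q = −2.585.
Applying E = E° − (RT ln10/nF)·log Q gives +0.224 − (0.0592/2)(−2.585) = +0.30 V.

+0.30 V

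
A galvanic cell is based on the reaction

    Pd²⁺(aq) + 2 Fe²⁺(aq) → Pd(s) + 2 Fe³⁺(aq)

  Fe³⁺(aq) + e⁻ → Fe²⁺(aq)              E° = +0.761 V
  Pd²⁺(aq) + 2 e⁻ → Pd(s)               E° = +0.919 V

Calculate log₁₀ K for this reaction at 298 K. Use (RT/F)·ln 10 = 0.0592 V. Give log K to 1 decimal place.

The Pd²⁺/Pd couple is reduced (cathode); E°cell = +0.919 − (+0.761) = +0.158 V with n = 2.
At equilibrium E = 0, so log K = nE°cell / 0.0592 = (2)(+0.158) / 0.0592 = 5.3.

log K = 5.3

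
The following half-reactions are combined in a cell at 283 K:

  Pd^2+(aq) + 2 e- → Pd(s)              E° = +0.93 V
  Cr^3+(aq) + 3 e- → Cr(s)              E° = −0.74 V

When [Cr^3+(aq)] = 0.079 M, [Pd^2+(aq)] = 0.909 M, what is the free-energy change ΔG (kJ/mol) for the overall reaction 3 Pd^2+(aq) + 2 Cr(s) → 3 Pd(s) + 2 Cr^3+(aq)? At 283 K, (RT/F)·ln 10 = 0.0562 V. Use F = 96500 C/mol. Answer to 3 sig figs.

−978 kJ/mol

E°cell = +0.93 − (−0.74) = +1.67 V; the balanced reaction transfers n = 6 electrons.
Here Q = [Cr^3+(aq)]^2 / [Pd^2+(aq)]^3 = 0.00831 (log Q = −2.080), giving E = +1.67 − (0.0562/6)·(−2.080) = +1.6895 V.
ΔG = −nFE = −(6)(96500)(+1.6895) J/mol = −978 kJ/mol.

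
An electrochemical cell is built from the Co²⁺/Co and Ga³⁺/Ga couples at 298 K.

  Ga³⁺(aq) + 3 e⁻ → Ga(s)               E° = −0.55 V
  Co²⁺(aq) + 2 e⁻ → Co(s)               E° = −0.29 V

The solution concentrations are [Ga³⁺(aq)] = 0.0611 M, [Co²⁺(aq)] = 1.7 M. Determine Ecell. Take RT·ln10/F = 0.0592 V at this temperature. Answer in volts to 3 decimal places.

+0.291 V

Co²⁺/Co is reduced (cathode, E° = −0.29 V) and Ga³⁺/Ga is oxidized (anode).
E°cell = −0.29 − (−0.55) = +0.26 V, with n = 6 electrons transferred.
Balancing gives 3 Co²⁺(aq) + 2 Ga(s) → 3 Co(s) + 2 Ga³⁺(aq); hence Q = [Ga³⁺(aq)]^2 / [Co²⁺(aq)]^3 = 0.00076 (log Q = −3.119).
Applying E = E° − (RT ln10/nF)·log Q gives +0.26 − (0.0592/6)(−3.119) = +0.291 V.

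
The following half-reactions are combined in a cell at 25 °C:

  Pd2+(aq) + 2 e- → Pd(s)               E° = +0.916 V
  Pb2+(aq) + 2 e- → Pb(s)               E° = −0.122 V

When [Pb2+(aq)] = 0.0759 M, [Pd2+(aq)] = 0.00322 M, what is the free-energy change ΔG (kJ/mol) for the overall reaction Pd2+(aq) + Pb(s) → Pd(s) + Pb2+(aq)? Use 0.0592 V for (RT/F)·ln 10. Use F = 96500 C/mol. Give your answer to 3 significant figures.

With Pd²⁺/Pd reduced at the cathode, E°cell = +0.916 − (−0.122) = +1.038 V and n = 2.
Here Q = [Pb2+(aq)] / [Pd2+(aq)] = 23.6 (log Q = 1.372), giving E = +1.038 − (0.0592/2)·(1.372) = +0.9974 V.
Finally ΔG = −nFE = −(2)(96500 C/mol)(+0.9974 V) = −192 kJ/mol.

−192 kJ/mol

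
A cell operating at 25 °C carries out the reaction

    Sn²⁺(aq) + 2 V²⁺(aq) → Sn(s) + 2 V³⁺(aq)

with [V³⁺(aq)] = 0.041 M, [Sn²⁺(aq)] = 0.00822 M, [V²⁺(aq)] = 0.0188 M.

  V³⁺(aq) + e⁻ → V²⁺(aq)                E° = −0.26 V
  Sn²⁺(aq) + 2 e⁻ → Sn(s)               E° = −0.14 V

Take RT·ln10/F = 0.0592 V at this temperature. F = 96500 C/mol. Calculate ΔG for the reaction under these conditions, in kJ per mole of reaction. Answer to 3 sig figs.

E°cell = −0.14 − (−0.26) = +0.12 V; the balanced reaction transfers n = 2 electrons.
Q = [V³⁺(aq)]^2 / ([Sn²⁺(aq)]·[V²⁺(aq)]^2) = 579, so log Q = 2.762 and E = +0.12 − (0.0592/2)(2.762) = +0.0382 V.
ΔG = −nFE = −(2)(96500)(+0.0382) J/mol = −7.37 kJ/mol.

−7.37 kJ/mol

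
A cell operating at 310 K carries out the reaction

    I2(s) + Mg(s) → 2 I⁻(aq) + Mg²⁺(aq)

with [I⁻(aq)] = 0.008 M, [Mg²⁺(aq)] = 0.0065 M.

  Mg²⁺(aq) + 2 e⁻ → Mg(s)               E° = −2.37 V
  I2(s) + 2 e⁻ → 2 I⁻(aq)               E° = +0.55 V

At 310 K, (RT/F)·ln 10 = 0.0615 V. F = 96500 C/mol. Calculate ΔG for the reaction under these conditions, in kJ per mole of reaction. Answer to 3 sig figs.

With I₂/I⁻ reduced at the cathode, E°cell = +0.55 − (−2.37) = +2.92 V and n = 2.
Q = [I⁻(aq)]^2·[Mg²⁺(aq)] = 4.16×10^−7, so log Q = −6.381 and E = +2.92 − (0.0615/2)(−6.381) = +3.1162 V.
ΔG = −nFE = −(2)(96500)(+3.1162) J/mol = −601 kJ/mol.

−601 kJ/mol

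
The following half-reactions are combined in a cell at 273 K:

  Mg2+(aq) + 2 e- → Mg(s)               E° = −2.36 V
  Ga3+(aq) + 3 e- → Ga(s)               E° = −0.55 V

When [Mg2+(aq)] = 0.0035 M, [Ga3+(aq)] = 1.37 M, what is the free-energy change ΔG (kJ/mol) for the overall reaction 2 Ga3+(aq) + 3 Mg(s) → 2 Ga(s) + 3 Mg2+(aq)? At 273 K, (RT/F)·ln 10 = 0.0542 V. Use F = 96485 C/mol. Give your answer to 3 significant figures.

−1090 kJ/mol

The standard cell potential is −0.55 − (−2.36) = +1.81 V, with n = 6 electrons in the balanced equation.
Here Q = [Mg2+(aq)]^3 / [Ga3+(aq)]^2 = 2.28×10^−8 (log Q = −7.641), giving E = +1.81 − (0.0542/6)·(−7.641) = +1.8790 V.
Then ΔG = −nFE = −6 × 96485 × +1.8790 J/mol = −1090 kJ/mol.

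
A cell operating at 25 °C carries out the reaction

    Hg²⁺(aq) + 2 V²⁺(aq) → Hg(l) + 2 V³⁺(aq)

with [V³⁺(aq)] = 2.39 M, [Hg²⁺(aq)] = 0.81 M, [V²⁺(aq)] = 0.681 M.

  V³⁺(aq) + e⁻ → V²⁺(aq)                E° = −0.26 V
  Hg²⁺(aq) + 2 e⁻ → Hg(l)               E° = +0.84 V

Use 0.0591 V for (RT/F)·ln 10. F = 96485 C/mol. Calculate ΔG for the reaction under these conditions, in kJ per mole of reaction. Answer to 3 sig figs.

−206 kJ/mol

With Hg²⁺/Hg reduced at the cathode, E°cell = +0.84 − (−0.26) = +1.10 V and n = 2.
Q = [V³⁺(aq)]^2 / ([Hg²⁺(aq)]·[V²⁺(aq)]^2) = 15.2, so log Q = 1.182 and E = +1.10 − (0.0591/2)(1.182) = +1.0651 V.
Finally ΔG = −nFE = −(2)(96485 C/mol)(+1.0651 V) = −206 kJ/mol.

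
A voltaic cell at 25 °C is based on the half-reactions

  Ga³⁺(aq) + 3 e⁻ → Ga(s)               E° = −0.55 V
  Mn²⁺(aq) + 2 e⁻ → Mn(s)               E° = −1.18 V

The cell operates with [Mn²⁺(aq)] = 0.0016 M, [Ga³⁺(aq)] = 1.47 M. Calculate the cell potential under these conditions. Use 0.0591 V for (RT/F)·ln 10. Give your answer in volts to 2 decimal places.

+0.72 V

The Ga³⁺/Ga couple has the more positive E°, so it is the cathode; Mn²⁺/Mn is the anode.
E°cell = −0.55 − (−1.18) = +0.63 V, with n = 6 electrons transferred.
Balancing gives 2 Ga³⁺(aq) + 3 Mn(s) → 2 Ga(s) + 3 Mn²⁺(aq); hence Q = [Mn²⁺(aq)]^3 / [Ga³⁺(aq)]^2 = 1.9×10^−9 (log Q = −8.722).
E = E° − (0.0591/n)·log Q = +0.63 − (0.0591/6)(−8.722) = +0.72 V.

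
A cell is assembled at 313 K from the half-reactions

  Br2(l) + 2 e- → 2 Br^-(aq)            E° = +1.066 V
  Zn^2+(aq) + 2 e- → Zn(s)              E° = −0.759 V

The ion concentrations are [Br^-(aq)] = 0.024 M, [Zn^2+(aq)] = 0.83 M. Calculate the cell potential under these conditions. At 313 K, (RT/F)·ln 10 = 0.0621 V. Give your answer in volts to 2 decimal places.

Br₂/Br⁻ is reduced (cathode, E° = +1.066 V) and Zn²⁺/Zn is oxidized (anode).
E°cell = E°cat − E°an = +1.066 − (−0.759) = +1.825 V; n = 2.
For the overall reaction Br2(l) + Zn(s) → 2 Br^-(aq) + Zn^2+(aq), Q = [Br^-(aq)]^2·[Zn^2+(aq)] = 0.000478, giving log Q = −3.320.
E = E° − (0.0621/n)·log Q = +1.825 − (0.0621/2)(−3.320) = +1.93 V.

+1.93 V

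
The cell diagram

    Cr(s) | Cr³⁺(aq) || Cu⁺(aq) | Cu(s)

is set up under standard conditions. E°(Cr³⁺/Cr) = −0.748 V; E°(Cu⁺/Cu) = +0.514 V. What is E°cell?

+1.262 V

By convention the left-hand electrode in cell notation is the anode (oxidation) and the right-hand electrode is the cathode (reduction).
E°cell = E°(right) − E°(left) = +0.514 − (−0.748) = +1.262 V.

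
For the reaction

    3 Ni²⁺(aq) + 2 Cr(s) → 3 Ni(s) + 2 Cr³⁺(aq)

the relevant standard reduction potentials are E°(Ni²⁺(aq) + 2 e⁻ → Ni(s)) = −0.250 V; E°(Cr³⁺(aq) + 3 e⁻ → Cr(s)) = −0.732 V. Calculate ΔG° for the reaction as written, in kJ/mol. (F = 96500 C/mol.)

−279 kJ/mol

In the reaction as written Ni²⁺(aq) is reduced, so the Ni²⁺/Ni couple is the cathode and Cr³⁺/Cr is the anode.
E°cell = −0.250 − (−0.732) = +0.482 V; balancing electrons gives n = 6.
ΔG° = −nFE°cell = −(6)(96500)(+0.482) J/mol = −279 kJ/mol.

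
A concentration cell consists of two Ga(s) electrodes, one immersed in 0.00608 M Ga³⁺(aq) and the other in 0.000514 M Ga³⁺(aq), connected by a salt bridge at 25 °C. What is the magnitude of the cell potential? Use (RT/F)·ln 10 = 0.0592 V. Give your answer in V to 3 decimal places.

For a concentration cell E°cell = 0, since both electrodes use the same couple.
The compartment with the higher Ga³⁺(aq) concentration (0.00608 M) acts as the cathode; ions are reduced there and produced at the dilute (0.000514 M) anode.
With n = 3, Ecell = −(0.0592/3)·log([dilute]/[conc]) = −(0.0592/3)·log(0.000514/0.00608) = +0.021 V.

0.021 V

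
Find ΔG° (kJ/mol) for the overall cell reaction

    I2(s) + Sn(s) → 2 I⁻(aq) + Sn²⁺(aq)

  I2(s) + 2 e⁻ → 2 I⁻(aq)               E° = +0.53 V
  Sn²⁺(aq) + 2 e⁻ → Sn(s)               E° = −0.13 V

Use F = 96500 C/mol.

In the reaction as written I2(s) is reduced, so the I₂/I⁻ couple is the cathode and Sn²⁺/Sn is the anode.
E°cell = +0.53 − (−0.13) = +0.66 V; balancing electrons gives n = 2.
ΔG° = −nFE°cell = −(2)(96500)(+0.66) J/mol = −127 kJ/mol.

−127 kJ/mol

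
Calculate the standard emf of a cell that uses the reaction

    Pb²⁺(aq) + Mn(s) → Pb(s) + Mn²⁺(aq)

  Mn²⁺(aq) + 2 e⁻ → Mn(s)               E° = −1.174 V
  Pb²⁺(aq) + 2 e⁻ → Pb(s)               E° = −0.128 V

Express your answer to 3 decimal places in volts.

+1.046 V

In the reaction as written, Pb²⁺(aq) is reduced (cathode) and Mn²⁺(aq) is produced by oxidation at the anode.
E°cell = E°(cathode) − E°(anode) = −0.128 − (−1.174) = +1.046 V.
The positive value indicates the reaction is spontaneous as written.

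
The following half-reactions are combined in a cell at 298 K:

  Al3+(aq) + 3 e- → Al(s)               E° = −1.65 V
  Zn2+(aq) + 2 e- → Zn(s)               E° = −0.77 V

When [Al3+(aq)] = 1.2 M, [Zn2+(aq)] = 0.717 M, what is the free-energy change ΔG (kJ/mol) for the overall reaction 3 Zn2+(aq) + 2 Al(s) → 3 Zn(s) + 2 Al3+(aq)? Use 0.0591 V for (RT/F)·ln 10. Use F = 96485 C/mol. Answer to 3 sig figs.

−506 kJ/mol

The standard cell potential is −0.77 − (−1.65) = +0.88 V, with n = 6 electrons in the balanced equation.
The reaction quotient is [Al3+(aq)]^2 / [Zn2+(aq)]^3 = 3.91; by Nernst, E = +0.88 − (0.0591/6)(0.592) = +0.8742 V.
Finally ΔG = −nFE = −(6)(96485 C/mol)(+0.8742 V) = −506 kJ/mol.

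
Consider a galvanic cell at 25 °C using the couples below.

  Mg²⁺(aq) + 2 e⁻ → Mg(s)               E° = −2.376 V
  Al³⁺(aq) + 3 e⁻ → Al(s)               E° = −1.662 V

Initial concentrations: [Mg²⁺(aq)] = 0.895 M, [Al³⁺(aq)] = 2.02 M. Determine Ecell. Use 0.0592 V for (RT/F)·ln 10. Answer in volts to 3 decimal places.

The Al³⁺/Al couple has the more positive E°, so it is the cathode; Mg²⁺/Mg is the anode.
The standard potential is −1.662 − (−2.376) = +0.714 V and the balanced reaction transfers n = 6 electrons.
For the overall reaction 2 Al³⁺(aq) + 3 Mg(s) → 2 Al(s) + 3 Mg²⁺(aq), Q = [Mg²⁺(aq)]^3 / [Al³⁺(aq)]^2 = 0.176, giving log Q = −0.755.
E = E° − (0.0592/n)·log Q = +0.714 − (0.0592/6)(−0.755) = +0.721 V.

+0.721 V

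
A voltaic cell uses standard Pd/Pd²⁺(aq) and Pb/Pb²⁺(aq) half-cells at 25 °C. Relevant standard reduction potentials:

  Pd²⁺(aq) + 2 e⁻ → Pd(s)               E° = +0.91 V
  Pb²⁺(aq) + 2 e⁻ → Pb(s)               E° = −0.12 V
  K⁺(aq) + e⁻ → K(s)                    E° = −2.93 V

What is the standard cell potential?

+1.03 V

Of the two couples in this cell, the one with the more positive reduction potential is reduced at the cathode: here that is Pd²⁺/Pd (+0.91 V); Pb²⁺/Pb (−0.12 V) is the anode.
E°cell = E°(cathode) − E°(anode) = +0.91 − (−0.12) = +1.03 V.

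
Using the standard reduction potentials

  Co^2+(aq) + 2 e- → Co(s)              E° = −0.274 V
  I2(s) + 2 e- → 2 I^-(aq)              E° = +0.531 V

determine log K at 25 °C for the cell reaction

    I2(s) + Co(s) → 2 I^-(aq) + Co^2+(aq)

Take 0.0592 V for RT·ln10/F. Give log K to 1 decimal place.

log K = 27.2

The I₂/I⁻ couple is reduced (cathode); E°cell = +0.531 − (−0.274) = +0.805 V with n = 2.
At equilibrium E = 0, so log K = nE°cell / 0.0592 = (2)(+0.805) / 0.0592 = 27.2.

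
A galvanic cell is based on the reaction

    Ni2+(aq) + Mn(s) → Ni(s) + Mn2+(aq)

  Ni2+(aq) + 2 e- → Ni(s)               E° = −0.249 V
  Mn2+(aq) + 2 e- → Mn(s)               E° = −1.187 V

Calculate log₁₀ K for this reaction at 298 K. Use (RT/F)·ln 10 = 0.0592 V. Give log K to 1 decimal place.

The Ni²⁺/Ni couple is reduced (cathode); E°cell = −0.249 − (−1.187) = +0.938 V with n = 2.
At equilibrium E = 0, so log K = nE°cell / 0.0592 = (2)(+0.938) / 0.0592 = 31.7.

log K = 31.7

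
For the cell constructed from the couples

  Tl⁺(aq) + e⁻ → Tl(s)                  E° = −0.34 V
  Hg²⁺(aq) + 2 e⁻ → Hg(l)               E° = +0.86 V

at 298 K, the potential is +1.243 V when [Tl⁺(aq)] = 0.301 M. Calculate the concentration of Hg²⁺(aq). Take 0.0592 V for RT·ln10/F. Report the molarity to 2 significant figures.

The Hg²⁺/Hg couple has the larger reduction potential, so it is the cathode: E°cell = +0.86 − (−0.34) = +1.20 V and n = 2.
From the Nernst equation, log Q = n(E° − E)/0.0592 = 2·(+1.20 − (+1.243))/0.0592 = −1.453.
The balanced reaction is Hg²⁺(aq) + 2 Tl(s) → Hg(l) + 2 Tl⁺(aq), so Q = [Tl⁺(aq)]^2 / [Hg²⁺(aq)].
Isolating [Hg²⁺(aq)] in Q = 10^{−1.453} yields log [Hg²⁺(aq)] = 0.410, i.e. 2.6 M.

2.6 M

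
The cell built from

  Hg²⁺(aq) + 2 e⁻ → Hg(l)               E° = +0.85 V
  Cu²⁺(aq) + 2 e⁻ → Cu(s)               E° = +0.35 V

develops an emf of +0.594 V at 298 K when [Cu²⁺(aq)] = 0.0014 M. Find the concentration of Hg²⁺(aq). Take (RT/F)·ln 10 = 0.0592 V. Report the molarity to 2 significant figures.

Hg²⁺/Hg is the cathode (higher E°); E°cell = +0.85 − (+0.35) = +0.50 V with n = 2.
From the Nernst equation, log Q = n(E° − E)/0.0592 = 2·(+0.50 − (+0.594))/0.0592 = −3.176.
For Hg²⁺(aq) + Cu(s) → Hg(l) + Cu²⁺(aq), the reaction quotient is Q = [Cu²⁺(aq)] / [Hg²⁺(aq)].
Solving for the unknown gives log [Hg²⁺(aq)] = 0.322, so [Hg²⁺(aq)] ≈ 2.1 M.

2.1 M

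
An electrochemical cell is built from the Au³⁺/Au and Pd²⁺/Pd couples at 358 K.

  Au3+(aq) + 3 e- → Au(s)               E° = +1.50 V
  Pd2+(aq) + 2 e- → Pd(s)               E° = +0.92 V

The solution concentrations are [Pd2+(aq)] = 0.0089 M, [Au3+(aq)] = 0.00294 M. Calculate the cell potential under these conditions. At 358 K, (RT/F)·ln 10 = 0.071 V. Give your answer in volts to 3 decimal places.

Since E°(Au³⁺/Au) > E°(Pd²⁺/Pd), Au³⁺/Au serves as the cathode.
E°cell = +1.50 − (+0.92) = +0.58 V, with n = 6 electrons transferred.
Balancing gives 2 Au3+(aq) + 3 Pd(s) → 2 Au(s) + 3 Pd2+(aq); hence Q = [Pd2+(aq)]^3 / [Au3+(aq)]^2 = 0.0816 (log Q = −1.089).
Applying E = E° − (RT ln10/nF)·log Q gives +0.58 − (0.071/6)(−1.089) = +0.593 V.

+0.593 V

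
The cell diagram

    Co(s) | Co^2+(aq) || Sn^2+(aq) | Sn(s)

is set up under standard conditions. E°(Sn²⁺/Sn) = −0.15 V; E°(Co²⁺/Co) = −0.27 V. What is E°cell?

+0.12 V

By convention the left-hand electrode in cell notation is the anode (oxidation) and the right-hand electrode is the cathode (reduction).
E°cell = E°(right) − E°(left) = −0.15 − (−0.27) = +0.12 V.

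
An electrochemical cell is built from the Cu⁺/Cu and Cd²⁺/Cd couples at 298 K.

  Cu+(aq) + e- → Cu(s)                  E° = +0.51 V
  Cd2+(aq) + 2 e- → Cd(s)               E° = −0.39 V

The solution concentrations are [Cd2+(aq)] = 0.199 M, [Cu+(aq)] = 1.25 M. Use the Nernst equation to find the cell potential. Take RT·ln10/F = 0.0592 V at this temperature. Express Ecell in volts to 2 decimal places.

+0.93 V

Cu⁺/Cu is reduced (cathode, E° = +0.51 V) and Cd²⁺/Cd is oxidized (anode).
E°cell = E°cat − E°an = +0.51 − (−0.39) = +0.90 V; n = 2.
For the overall reaction 2 Cu+(aq) + Cd(s) → 2 Cu(s) + Cd2+(aq), Q = [Cd2+(aq)] / [Cu+(aq)]^2 = 0.127, giving log Q = −0.895.
By the Nernst equation, E = +0.90 − (0.0592/2)·(−0.895) = +0.93 V.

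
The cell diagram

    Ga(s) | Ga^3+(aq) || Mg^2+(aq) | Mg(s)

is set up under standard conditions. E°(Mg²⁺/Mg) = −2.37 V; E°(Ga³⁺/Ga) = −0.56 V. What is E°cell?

−1.81 V

By convention the left-hand electrode in cell notation is the anode (oxidation) and the right-hand electrode is the cathode (reduction).
E°cell = E°(right) − E°(left) = −2.37 − (−0.56) = −1.81 V.
The negative sign shows that, as written, the cell would require an external voltage to drive the reaction.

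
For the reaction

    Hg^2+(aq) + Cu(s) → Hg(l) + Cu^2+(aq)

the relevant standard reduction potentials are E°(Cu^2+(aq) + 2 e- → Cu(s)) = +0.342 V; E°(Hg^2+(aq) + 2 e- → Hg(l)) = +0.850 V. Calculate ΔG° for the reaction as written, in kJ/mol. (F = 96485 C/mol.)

−98.0 kJ/mol

In the reaction as written Hg^2+(aq) is reduced, so the Hg²⁺/Hg couple is the cathode and Cu²⁺/Cu is the anode.
E°cell = +0.850 − (+0.342) = +0.508 V; balancing electrons gives n = 2.
ΔG° = −nFE°cell = −(2)(96485)(+0.508) J/mol = −98.0 kJ/mol.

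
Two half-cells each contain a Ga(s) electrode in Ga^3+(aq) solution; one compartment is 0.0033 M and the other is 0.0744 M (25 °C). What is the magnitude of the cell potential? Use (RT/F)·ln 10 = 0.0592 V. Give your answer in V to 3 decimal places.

0.027 V

For a concentration cell E°cell = 0, since both electrodes use the same couple.
The compartment with the higher Ga^3+(aq) concentration (0.0744 M) acts as the cathode; ions are reduced there and produced at the dilute (0.0033 M) anode.
With n = 3, Ecell = −(0.0592/3)·log([dilute]/[conc]) = −(0.0592/3)·log(0.0033/0.0744) = +0.027 V.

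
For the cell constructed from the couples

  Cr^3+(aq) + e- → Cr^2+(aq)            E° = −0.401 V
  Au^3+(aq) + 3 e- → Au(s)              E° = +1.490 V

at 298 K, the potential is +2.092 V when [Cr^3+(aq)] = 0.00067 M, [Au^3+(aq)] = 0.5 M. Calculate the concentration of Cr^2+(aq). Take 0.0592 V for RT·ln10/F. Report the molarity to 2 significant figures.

Au³⁺/Au is the cathode (higher E°); E°cell = +1.490 − (−0.401) = +1.891 V with n = 3.
From the Nernst equation, log Q = n(E° − E)/0.0592 = 3·(+1.891 − (+2.092))/0.0592 = −10.186.
Balancing electrons gives Au^3+(aq) + 3 Cr^2+(aq) → Au(s) + 3 Cr^3+(aq); thus Q = [Cr^3+(aq)]^3 / ([Au^3+(aq)]·[Cr^2+(aq)]^3).
Substituting the known concentrations and solving, log [Cr^2+(aq)] = 0.322 and [Cr^2+(aq)] = 2.1 M.

2.1 M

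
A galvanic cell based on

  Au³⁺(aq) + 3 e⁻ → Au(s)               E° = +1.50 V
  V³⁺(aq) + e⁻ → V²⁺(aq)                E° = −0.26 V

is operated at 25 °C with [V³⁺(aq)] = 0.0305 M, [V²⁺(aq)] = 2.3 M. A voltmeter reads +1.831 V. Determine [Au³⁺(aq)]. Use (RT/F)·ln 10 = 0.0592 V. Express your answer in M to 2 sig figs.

0.0092 M

With Au³⁺/Au at the cathode and V³⁺/V²⁺ at the anode, E°cell = +1.50 − (−0.26) = +1.76 V (n = 3).
Rearranging E = E° − (0.0592/n)·log Q gives log Q = 3(+1.76 − (+1.831))/0.0592 = −3.598.
For Au³⁺(aq) + 3 V²⁺(aq) → Au(s) + 3 V³⁺(aq), the reaction quotient is Q = [V³⁺(aq)]^3 / ([Au³⁺(aq)]·[V²⁺(aq)]^3).
Solving for the unknown gives log [Au³⁺(aq)] = −2.034, so [Au³⁺(aq)] ≈ 0.0092 M.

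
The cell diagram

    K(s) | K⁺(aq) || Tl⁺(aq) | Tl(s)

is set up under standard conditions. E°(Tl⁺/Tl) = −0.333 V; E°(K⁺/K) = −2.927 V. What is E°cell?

+2.594 V

By convention the left-hand electrode in cell notation is the anode (oxidation) and the right-hand electrode is the cathode (reduction).
E°cell = E°(right) − E°(left) = −0.333 − (−2.927) = +2.594 V.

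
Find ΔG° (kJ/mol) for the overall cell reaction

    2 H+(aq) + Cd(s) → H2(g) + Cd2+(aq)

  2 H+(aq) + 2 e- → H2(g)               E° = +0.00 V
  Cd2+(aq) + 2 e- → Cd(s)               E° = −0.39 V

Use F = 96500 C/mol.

In the reaction as written H+(aq) is reduced, so the 2H⁺/H₂ couple is the cathode and Cd²⁺/Cd is the anode.
E°cell = +0.00 − (−0.39) = +0.39 V; balancing electrons gives n = 2.
ΔG° = −nFE°cell = −(2)(96500)(+0.39) J/mol = −75.3 kJ/mol.

−75.3 kJ/mol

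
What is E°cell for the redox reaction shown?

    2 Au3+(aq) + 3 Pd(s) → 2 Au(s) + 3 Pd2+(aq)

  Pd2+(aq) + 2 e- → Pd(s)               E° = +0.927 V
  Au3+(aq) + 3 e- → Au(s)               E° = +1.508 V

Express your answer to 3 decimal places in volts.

Au3+(aq) gains electrons, so the Au³⁺/Au couple is the cathode; the Pd²⁺/Pd couple is the anode.
E°cell = E°(cathode) − E°(anode) = +1.508 − (+0.927) = +0.581 V.

+0.581 V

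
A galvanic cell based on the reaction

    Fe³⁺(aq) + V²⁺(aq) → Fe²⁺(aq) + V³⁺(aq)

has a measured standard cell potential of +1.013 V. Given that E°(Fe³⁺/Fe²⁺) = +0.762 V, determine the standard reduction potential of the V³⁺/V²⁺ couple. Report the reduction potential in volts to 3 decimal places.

−0.251 V

In the reaction as written the Fe³⁺/Fe²⁺ couple is reduced (cathode) and V³⁺/V²⁺ is oxidized (anode), so E°cell = E°(Fe³⁺/Fe²⁺) − E°(V³⁺/V²⁺).
E°(V³⁺/V²⁺) = E°(cathode) − E°cell = +0.762 − (+1.013) = −0.251 V.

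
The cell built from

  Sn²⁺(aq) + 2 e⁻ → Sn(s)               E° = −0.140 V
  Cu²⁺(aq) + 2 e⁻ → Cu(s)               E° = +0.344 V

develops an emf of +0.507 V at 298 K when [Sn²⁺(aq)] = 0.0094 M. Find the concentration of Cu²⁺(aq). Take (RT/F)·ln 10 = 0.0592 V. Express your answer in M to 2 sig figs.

The Cu²⁺/Cu couple has the larger reduction potential, so it is the cathode: E°cell = +0.344 − (−0.140) = +0.484 V and n = 2.
Rearranging E = E° − (0.0592/n)·log Q gives log Q = 2(+0.484 − (+0.507))/0.0592 = −0.777.
For Cu²⁺(aq) + Sn(s) → Cu(s) + Sn²⁺(aq), the reaction quotient is Q = [Sn²⁺(aq)] / [Cu²⁺(aq)].
Solving for the unknown gives log [Cu²⁺(aq)] = −1.250, so [Cu²⁺(aq)] ≈ 0.056 M.

0.056 M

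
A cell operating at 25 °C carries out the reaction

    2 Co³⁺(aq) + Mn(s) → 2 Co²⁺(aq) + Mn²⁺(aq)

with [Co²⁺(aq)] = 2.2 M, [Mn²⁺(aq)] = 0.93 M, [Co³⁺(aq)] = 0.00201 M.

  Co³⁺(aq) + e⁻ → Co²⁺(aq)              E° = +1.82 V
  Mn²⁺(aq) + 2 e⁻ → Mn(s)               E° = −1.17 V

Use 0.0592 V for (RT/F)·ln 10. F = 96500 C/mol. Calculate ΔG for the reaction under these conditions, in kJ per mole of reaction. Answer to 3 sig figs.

−543 kJ/mol

With Co³⁺/Co²⁺ reduced at the cathode, E°cell = +1.82 − (−1.17) = +2.99 V and n = 2.
Here Q = ([Co²⁺(aq)]^2·[Mn²⁺(aq)]) / [Co³⁺(aq)]^2 = 1.11×10^6 (log Q = 6.047), giving E = +2.99 − (0.0592/2)·(6.047) = +2.8110 V.
Finally ΔG = −nFE = −(2)(96500 C/mol)(+2.8110 V) = −543 kJ/mol.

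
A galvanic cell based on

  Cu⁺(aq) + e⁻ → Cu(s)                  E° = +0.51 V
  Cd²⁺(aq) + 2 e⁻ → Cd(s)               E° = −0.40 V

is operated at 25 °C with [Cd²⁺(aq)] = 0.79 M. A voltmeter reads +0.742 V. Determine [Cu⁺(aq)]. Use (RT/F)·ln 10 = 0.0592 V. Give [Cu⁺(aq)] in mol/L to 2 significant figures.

Cu⁺/Cu is the cathode (higher E°); E°cell = +0.51 − (−0.40) = +0.91 V with n = 2.
Rearranging E = E° − (0.0592/n)·log Q gives log Q = 2(+0.91 − (+0.742))/0.0592 = 5.676.
Balancing electrons gives 2 Cu⁺(aq) + Cd(s) → 2 Cu(s) + Cd²⁺(aq); thus Q = [Cd²⁺(aq)] / [Cu⁺(aq)]^2.
Solving for the unknown gives log [Cu⁺(aq)] = −2.889, so [Cu⁺(aq)] ≈ 0.0013 M.

0.0013 M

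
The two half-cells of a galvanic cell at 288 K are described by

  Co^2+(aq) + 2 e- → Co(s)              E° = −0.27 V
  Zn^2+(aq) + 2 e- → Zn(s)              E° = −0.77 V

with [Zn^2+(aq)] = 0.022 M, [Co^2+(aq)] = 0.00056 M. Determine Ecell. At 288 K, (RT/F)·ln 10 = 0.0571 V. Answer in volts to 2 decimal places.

+0.45 V

Co²⁺/Co is reduced (cathode, E° = −0.27 V) and Zn²⁺/Zn is oxidized (anode).
E°cell = E°cat − E°an = −0.27 − (−0.77) = +0.50 V; n = 2.
For the overall reaction Co^2+(aq) + Zn(s) → Co(s) + Zn^2+(aq), Q = [Zn^2+(aq)] / [Co^2+(aq)] = 39.3, giving log Q = 1.594.
E = E° − (0.0571/n)·log Q = +0.50 − (0.0571/2)(1.594) = +0.45 V.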